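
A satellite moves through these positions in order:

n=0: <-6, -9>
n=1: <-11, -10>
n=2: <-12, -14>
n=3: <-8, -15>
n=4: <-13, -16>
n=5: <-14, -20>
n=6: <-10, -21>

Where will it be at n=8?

<-16, -26>

The moves between consecutive positions are <-5, -1>, <-1, -4>, <+4, -1>, <-5, -1>, <-1, -4>, <+4, -1>; they repeat the 3-cycle [<-5, -1>, <-1, -4>, <+4, -1>].
step 7: apply <-5, -1> → <-15, -22>
step 8: apply <-1, -4> → <-16, -26>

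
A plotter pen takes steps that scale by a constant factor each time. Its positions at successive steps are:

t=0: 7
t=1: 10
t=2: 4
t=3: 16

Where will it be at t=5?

40

Consecutive displacements +3, -6, +12 scale by a factor of -2 each step.
step 4: 16 − 24 → -8
step 5: -8 + 48 → 40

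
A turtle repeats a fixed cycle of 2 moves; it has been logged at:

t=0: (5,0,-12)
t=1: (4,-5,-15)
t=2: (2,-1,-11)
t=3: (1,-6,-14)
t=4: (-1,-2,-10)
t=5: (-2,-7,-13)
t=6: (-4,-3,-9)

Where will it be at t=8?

(-7,-4,-8)

Step-to-step displacements: (-1,-5,-3), (-2,+4,+4), (-1,-5,-3), (-2,+4,+4), (-1,-5,-3), (-2,+4,+4) — a repeating cycle of length 2.
step 7: apply (-1,-5,-3) → (-5,-8,-12)
step 8: apply (-2,+4,+4) → (-7,-4,-8)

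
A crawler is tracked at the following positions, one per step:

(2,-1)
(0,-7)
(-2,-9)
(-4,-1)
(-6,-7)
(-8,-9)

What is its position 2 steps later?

(-12,-7)

First: linear, -2 per step → -12 at step 7.
Second: cycles through -1, -7, -9 every 3 steps. Step 7 lands at position 1 of the cycle → -7.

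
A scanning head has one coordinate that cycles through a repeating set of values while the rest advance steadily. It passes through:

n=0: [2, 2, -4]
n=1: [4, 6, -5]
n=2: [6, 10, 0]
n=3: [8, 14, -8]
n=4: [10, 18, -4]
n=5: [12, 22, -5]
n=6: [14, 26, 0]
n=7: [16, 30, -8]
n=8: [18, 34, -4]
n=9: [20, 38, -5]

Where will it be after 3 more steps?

First: linear, +2 per step → 26 at step 12.
Second: linear, +4 per step → 50 at step 12.
Third: cycles through -4, -5, 0, -8 every 4 steps. Step 12 lands at position 0 of the cycle → -4.

[26, 50, -4]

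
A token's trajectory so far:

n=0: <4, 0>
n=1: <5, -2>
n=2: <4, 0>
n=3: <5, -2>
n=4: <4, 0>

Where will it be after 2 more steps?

The jumps are <+1, -2>, <-1, +2>, <+1, -2>, <-1, +2> — a geometric progression with ratio -1.
step 5: <4, 0> + <+1, -2> → <5, -2>
step 6: <5, -2> + <-1, +2> → <4, 0>

<4, 0>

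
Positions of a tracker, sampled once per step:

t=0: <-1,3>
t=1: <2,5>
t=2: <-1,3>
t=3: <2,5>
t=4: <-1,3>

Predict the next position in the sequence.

The jumps are <+3,+2>, <-3,-2>, <+3,+2>, <-3,-2> — a geometric progression with ratio -1.
step 5: <-1,3> + <+3,+2> → <2,5>

<2,5>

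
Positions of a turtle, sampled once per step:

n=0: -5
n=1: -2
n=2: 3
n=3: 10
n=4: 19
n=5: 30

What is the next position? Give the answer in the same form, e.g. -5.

Taking differences between consecutive positions: +3, +5, +7, +9, +11. These grow by +2 each step.
step 6: 30 + 13 → 43

43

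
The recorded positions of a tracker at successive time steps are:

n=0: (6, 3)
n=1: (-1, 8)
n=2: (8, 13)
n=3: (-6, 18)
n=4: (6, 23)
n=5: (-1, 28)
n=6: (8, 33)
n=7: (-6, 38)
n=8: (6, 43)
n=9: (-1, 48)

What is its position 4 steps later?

(-1, 68)

The first coordinate repeats the cycle [6, -1, 8, -6] with period 4; step 13 mod 4 = 1, giving -1.
The second coordinate changes by +5 each step, so at step 13 it is 3 + 13·(5) = 68.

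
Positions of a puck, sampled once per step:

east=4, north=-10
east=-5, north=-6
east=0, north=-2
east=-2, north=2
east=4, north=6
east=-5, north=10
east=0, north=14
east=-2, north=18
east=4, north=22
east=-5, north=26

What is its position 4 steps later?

East: cycles through 4, -5, 0, -2 every 4 steps. Step 13 lands at position 1 of the cycle → -5.
North: linear, +4 per step → 42 at step 13.

east=-5, north=42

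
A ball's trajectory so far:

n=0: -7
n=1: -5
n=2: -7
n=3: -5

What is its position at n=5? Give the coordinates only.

Consecutive displacements +2, -2, +2 scale by a factor of -1 each step.
step 4: -5 − 2 → -7
step 5: -7 + 2 → -5

-5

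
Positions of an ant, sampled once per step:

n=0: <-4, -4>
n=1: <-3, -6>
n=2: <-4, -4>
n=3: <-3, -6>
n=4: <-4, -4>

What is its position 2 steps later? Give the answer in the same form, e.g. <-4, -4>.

Consecutive displacements <+1, -2>, <-1, +2>, <+1, -2>, <-1, +2> scale by a factor of -1 each step.
step 5: <-4, -4> + <+1, -2> → <-3, -6>
step 6: <-3, -6> + <-1, +2> → <-4, -4>

<-4, -4>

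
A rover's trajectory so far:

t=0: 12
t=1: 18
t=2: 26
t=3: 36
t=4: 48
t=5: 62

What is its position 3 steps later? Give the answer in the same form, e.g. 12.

First differences are +6, +8, +10, +12, +14; their common second difference is +2 (constant acceleration).
step 6: 62 + 16 → 78
step 7: 78 + 18 → 96
step 8: 96 + 20 → 116

116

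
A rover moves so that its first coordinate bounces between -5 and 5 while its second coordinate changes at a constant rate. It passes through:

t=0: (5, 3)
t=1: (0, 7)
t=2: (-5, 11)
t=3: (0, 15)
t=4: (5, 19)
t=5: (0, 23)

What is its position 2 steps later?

(0, 31)

The first coordinate travels 5 per step and bounces off the walls at -5 and 5.
  step 6: 0 → -5
  step 7: -5 → 0
The second coordinate changes by +4 each step: at step 7 it is 31.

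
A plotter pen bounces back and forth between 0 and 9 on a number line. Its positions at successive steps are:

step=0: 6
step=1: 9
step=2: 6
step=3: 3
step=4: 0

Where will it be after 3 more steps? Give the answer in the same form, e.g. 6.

The value reflects between 0 and 9, moving 3 per step.
  step 5: 0 → 3
  step 6: 3 → 6
  step 7: 6 → 9

9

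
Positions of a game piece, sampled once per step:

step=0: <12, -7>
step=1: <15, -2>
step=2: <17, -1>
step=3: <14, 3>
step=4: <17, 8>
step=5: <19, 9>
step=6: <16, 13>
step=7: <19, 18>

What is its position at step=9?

<18, 23>

Differencing gives <+3, +5>, <+2, +1>, <-3, +4>, <+3, +5>, <+2, +1>, <-3, +4>, <+3, +5>. This is the pattern <+3, +5>, <+2, +1>, <-3, +4> repeated.
step 8: apply <+2, +1> → <21, 19>
step 9: apply <-3, +4> → <18, 23>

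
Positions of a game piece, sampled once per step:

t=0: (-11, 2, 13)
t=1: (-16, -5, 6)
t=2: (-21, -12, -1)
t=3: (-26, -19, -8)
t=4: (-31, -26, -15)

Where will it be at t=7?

(-46, -47, -36)

The position changes by (-5, -7, -7) every step.
step 5: (-31, -26, -15) + (-5, -7, -7) → (-36, -33, -22)
step 6: (-36, -33, -22) + (-5, -7, -7) → (-41, -40, -29)
step 7: (-41, -40, -29) + (-5, -7, -7) → (-46, -47, -36)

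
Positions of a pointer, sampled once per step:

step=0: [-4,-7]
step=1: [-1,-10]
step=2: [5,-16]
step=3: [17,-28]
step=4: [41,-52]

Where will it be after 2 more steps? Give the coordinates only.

The jumps are [+3,-3], [+6,-6], [+12,-12], [+24,-24] — a geometric progression with ratio 2.
step 5: [41,-52] + [+48,-48] → [89,-100]
step 6: [89,-100] + [+96,-96] → [185,-196]

[185,-196]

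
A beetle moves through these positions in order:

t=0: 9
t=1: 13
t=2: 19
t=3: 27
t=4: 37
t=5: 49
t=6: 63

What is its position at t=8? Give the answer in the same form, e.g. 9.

Taking differences between consecutive positions: +4, +6, +8, +10, +12, +14. These grow by +2 each step.
step 7: 63 + 16 → 79
step 8: 79 + 18 → 97

97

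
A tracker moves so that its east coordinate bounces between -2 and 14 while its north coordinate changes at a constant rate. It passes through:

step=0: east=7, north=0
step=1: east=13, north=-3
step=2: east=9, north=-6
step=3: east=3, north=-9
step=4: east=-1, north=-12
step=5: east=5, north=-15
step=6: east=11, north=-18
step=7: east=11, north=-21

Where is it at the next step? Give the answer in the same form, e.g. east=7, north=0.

The east coordinate reflects between -2 and 14, moving 6 per step.
  step 8: 11 → 5
The north coordinate changes by -3 each step: at step 8 it is -24.

east=5, north=-24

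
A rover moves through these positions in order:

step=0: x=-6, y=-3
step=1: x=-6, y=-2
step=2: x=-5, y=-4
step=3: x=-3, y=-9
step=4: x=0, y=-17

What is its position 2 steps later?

Taking differences between consecutive positions: (+0,+1), (+1,-2), (+2,-5), (+3,-8). These grow by (+1,-3) each step.
step 5: x=0, y=-17 + (+4,-11) → x=4, y=-28
step 6: x=4, y=-28 + (+5,-14) → x=9, y=-42

x=9, y=-42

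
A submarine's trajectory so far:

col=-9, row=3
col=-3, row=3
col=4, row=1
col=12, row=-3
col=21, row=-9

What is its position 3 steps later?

First differences are (+6, +0), (+7, -2), (+8, -4), (+9, -6); their common second difference is (+1, -2) (constant acceleration).
step 5: col=21, row=-9 + (+10, -8) → col=31, row=-17
step 6: col=31, row=-17 + (+11, -10) → col=42, row=-27
step 7: col=42, row=-27 + (+12, -12) → col=54, row=-39

col=54, row=-39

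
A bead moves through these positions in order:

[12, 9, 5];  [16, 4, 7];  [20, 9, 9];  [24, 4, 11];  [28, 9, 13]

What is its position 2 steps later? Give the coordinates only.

[36, 9, 17]

First: linear, +4 per step → 36 at step 6.
Second: cycles through 9, 4 every 2 steps. Step 6 lands at position 0 of the cycle → 9.
Third: linear, +2 per step → 17 at step 6.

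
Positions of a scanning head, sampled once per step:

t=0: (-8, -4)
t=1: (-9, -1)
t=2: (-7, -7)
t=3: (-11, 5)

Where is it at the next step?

(-3, -19)

Consecutive displacements (-1, +3), (+2, -6), (-4, +12) scale by a factor of -2 each step.
step 4: (-11, 5) + (+8, -24) → (-3, -19)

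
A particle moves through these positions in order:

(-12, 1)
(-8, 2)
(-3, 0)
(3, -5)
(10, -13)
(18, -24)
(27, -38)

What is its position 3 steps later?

First differences are (+4, +1), (+5, -2), (+6, -5), (+7, -8), (+8, -11), (+9, -14); their common second difference is (+1, -3) (constant acceleration).
step 7: (27, -38) + (+10, -17) → (37, -55)
step 8: (37, -55) + (+11, -20) → (48, -75)
step 9: (48, -75) + (+12, -23) → (60, -98)

(60, -98)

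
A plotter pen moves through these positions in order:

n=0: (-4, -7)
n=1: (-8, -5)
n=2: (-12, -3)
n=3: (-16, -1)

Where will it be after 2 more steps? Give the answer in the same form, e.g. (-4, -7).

The position changes by (-4, +2) every step.
step 4: (-16, -1) + (-4, +2) → (-20, 1)
step 5: (-20, 1) + (-4, +2) → (-24, 3)

(-24, 3)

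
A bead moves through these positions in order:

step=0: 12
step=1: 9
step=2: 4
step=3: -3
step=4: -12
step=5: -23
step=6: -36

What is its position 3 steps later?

-87

Successive displacements: -3, -5, -7, -9, -11, -13 — each changes by -2.
step 7: -36 − 15 → -51
step 8: -51 − 17 → -68
step 9: -68 − 19 → -87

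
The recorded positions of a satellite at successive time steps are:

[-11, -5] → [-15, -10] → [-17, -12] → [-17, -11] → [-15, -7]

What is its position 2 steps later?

[-5, 10]

Successive displacements: [-4, -5], [-2, -2], [+0, +1], [+2, +4] — each changes by [+2, +3].
step 5: [-15, -7] + [+4, +7] → [-11, 0]
step 6: [-11, 0] + [+6, +10] → [-5, 10]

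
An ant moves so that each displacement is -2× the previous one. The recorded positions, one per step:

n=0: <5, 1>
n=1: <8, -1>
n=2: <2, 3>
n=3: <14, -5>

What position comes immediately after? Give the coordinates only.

Step-to-step displacements: <+3, -2>, <-6, +4>, <+12, -8>; each is -2× the previous.
step 4: <14, -5> + <-24, +16> → <-10, 11>

<-10, 11>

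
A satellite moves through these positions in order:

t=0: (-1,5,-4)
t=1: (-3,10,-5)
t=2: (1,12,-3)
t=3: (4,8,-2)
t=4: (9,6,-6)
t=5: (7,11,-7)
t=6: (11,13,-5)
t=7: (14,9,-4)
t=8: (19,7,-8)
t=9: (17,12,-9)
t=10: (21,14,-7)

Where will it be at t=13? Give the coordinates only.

Step-to-step displacements: (-2,+5,-1), (+4,+2,+2), (+3,-4,+1), (+5,-2,-4), (-2,+5,-1), (+4,+2,+2), (+3,-4,+1), (+5,-2,-4), (-2,+5,-1), (+4,+2,+2) — a repeating cycle of length 4.
step 11: apply (+3,-4,+1) → (24,10,-6)
step 12: apply (+5,-2,-4) → (29,8,-10)
step 13: apply (-2,+5,-1) → (27,13,-11)

(27,13,-11)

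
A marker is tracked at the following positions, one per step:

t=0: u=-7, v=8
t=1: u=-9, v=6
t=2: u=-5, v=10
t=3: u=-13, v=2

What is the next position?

u=3, v=18

The jumps are (-2,-2), (+4,+4), (-8,-8) — a geometric progression with ratio -2.
step 4: u=-13, v=2 + (+16,+16) → u=3, v=18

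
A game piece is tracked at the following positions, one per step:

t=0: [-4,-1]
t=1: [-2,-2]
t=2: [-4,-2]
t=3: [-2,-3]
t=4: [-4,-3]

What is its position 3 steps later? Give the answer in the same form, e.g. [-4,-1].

[-2,-5]

Differencing gives [+2,-1], [-2,+0], [+2,-1], [-2,+0]. This is the pattern [+2,-1], [-2,+0] repeated.
step 5: apply [+2,-1] → [-2,-4]
step 6: apply [-2,+0] → [-4,-4]
step 7: apply [+2,-1] → [-2,-5]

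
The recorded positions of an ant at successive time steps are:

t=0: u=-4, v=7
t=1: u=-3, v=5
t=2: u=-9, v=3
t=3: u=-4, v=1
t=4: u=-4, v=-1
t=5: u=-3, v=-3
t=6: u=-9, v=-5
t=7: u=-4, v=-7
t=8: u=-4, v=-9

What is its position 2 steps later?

The u coordinate repeats the cycle [-4, -3, -9, -4] with period 4; step 10 mod 4 = 2, giving -9.
The v coordinate changes by -2 each step, so at step 10 it is 7 + 10·(-2) = -13.

u=-9, v=-13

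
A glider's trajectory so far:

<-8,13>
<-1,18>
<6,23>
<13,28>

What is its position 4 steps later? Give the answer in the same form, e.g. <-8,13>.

<41,48>

Constant displacement of <+7,+5> per step.
step 4: <13,28> + <+7,+5> → <20,33>
step 5: <20,33> + <+7,+5> → <27,38>
step 6: <27,38> + <+7,+5> → <34,43>
step 7: <34,43> + <+7,+5> → <41,48>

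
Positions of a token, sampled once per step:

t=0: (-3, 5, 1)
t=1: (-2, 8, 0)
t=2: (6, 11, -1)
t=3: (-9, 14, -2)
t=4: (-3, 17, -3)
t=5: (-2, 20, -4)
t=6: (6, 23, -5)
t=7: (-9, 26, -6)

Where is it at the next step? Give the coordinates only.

First: cycles through -3, -2, 6, -9 every 4 steps. Step 8 lands at position 0 of the cycle → -3.
Second: linear, +3 per step → 29 at step 8.
Third: linear, -1 per step → -7 at step 8.

(-3, 29, -7)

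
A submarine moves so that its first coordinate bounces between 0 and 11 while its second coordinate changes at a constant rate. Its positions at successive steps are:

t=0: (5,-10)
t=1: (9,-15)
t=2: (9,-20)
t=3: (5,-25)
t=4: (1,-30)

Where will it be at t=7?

The first coordinate travels 4 per step and bounces off the walls at 0 and 11.
  step 5: 1 → 3
  step 6: 3 → 7
  step 7: 7 → 11
The second coordinate changes by -5 each step: at step 7 it is -45.

(11,-45)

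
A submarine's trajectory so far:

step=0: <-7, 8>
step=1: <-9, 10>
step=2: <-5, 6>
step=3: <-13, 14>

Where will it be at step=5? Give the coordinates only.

Step-to-step displacements: <-2, +2>, <+4, -4>, <-8, +8>; each is -2× the previous.
step 4: <-13, 14> + <+16, -16> → <3, -2>
step 5: <3, -2> + <-32, +32> → <-29, 30>

<-29, 30>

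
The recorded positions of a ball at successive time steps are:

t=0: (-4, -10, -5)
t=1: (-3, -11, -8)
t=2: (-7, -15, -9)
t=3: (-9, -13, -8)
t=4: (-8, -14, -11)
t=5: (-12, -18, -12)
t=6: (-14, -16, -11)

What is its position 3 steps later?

Step-to-step displacements: (+1, -1, -3), (-4, -4, -1), (-2, +2, +1), (+1, -1, -3), (-4, -4, -1), (-2, +2, +1) — a repeating cycle of length 3.
step 7: apply (+1, -1, -3) → (-13, -17, -14)
step 8: apply (-4, -4, -1) → (-17, -21, -15)
step 9: apply (-2, +2, +1) → (-19, -19, -14)

(-19, -19, -14)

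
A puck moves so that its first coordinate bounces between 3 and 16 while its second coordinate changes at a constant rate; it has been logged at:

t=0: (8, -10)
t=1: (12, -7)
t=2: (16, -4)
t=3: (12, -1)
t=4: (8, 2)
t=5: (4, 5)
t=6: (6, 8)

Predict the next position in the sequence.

(10, 11)

The first coordinate travels 4 per step and bounces off the walls at 3 and 16.
  step 7: 6 → 10
The second coordinate changes by +3 each step: at step 7 it is 11.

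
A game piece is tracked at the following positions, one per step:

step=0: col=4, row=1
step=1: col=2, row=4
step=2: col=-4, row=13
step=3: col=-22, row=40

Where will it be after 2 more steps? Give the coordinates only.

col=-238, row=364

The jumps are (-2, +3), (-6, +9), (-18, +27) — a geometric progression with ratio 3.
step 4: col=-22, row=40 + (-54, +81) → col=-76, row=121
step 5: col=-76, row=121 + (-162, +243) → col=-238, row=364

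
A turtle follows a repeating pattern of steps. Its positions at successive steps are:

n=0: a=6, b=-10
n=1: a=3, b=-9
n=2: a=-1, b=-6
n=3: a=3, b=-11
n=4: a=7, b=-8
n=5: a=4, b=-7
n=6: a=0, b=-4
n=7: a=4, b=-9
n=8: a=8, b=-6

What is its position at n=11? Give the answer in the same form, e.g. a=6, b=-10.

Differencing gives (-3, +1), (-4, +3), (+4, -5), (+4, +3), (-3, +1), (-4, +3), (+4, -5), (+4, +3). This is the pattern (-3, +1), (-4, +3), (+4, -5), (+4, +3) repeated.
step 9: apply (-3, +1) → a=5, b=-5
step 10: apply (-4, +3) → a=1, b=-2
step 11: apply (+4, -5) → a=5, b=-7

a=5, b=-7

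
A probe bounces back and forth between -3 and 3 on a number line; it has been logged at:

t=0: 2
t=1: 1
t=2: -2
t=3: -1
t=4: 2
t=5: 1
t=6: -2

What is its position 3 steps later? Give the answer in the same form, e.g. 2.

The value travels 3 per step and bounces off the walls at -3 and 3.
  step 7: -2 → -1
  step 8: -1 → 2
  step 9: 2 → 1

1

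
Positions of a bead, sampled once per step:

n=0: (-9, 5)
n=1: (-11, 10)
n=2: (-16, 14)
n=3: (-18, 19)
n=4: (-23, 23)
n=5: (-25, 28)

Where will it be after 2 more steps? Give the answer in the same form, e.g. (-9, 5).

The moves between consecutive positions are (-2, +5), (-5, +4), (-2, +5), (-5, +4), (-2, +5); they repeat the 2-cycle [(-2, +5), (-5, +4)].
step 6: apply (-5, +4) → (-30, 32)
step 7: apply (-2, +5) → (-32, 37)

(-32, 37)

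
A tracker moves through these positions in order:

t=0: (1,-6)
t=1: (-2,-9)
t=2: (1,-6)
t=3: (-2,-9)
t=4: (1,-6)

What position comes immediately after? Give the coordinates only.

(-2,-9)

Step-to-step displacements: (-3,-3), (+3,+3), (-3,-3), (+3,+3); each is -1× the previous.
step 5: (1,-6) + (-3,-3) → (-2,-9)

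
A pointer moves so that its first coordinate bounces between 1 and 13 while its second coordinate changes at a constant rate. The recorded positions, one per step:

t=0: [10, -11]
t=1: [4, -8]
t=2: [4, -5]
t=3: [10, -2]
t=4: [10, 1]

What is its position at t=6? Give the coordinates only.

[4, 7]

The first coordinate reflects between 1 and 13, moving 6 per step.
  step 5: 10 → 4
  step 6: 4 → 4
The second coordinate changes by +3 each step: at step 6 it is 7.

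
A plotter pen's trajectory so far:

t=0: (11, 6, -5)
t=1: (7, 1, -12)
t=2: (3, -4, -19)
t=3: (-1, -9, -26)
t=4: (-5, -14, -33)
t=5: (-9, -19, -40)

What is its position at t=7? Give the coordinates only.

(-17, -29, -54)

Constant displacement of (-4, -5, -7) per step.
step 6: (-9, -19, -40) + (-4, -5, -7) → (-13, -24, -47)
step 7: (-13, -24, -47) + (-4, -5, -7) → (-17, -29, -54)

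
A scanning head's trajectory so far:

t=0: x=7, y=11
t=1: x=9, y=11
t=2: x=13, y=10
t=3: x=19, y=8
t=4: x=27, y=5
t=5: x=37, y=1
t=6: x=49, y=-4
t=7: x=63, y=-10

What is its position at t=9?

Taking differences between consecutive positions: (+2,+0), (+4,-1), (+6,-2), (+8,-3), (+10,-4), (+12,-5), (+14,-6). These grow by (+2,-1) each step.
step 8: x=63, y=-10 + (+16,-7) → x=79, y=-17
step 9: x=79, y=-17 + (+18,-8) → x=97, y=-25

x=97, y=-25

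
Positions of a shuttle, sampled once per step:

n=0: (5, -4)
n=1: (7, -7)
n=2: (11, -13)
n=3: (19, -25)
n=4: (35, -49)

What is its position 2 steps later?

Consecutive displacements (+2, -3), (+4, -6), (+8, -12), (+16, -24) scale by a factor of 2 each step.
step 5: (35, -49) + (+32, -48) → (67, -97)
step 6: (67, -97) + (+64, -96) → (131, -193)

(131, -193)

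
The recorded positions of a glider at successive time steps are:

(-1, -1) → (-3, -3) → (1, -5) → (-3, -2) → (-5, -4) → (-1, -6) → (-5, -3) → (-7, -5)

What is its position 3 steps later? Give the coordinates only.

Step-to-step displacements: (-2, -2), (+4, -2), (-4, +3), (-2, -2), (+4, -2), (-4, +3), (-2, -2) — a repeating cycle of length 3.
step 8: apply (+4, -2) → (-3, -7)
step 9: apply (-4, +3) → (-7, -4)
step 10: apply (-2, -2) → (-9, -6)

(-9, -6)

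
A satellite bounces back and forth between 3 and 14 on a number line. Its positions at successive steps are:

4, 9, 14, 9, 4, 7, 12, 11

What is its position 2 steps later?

The value reflects between 3 and 14, moving 5 per step.
  step 8: 11 → 6
  step 9: 6 → 5

5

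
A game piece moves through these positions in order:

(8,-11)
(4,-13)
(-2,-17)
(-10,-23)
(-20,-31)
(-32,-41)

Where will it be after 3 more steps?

Successive displacements: (-4,-2), (-6,-4), (-8,-6), (-10,-8), (-12,-10) — each changes by (-2,-2).
step 6: (-32,-41) + (-14,-12) → (-46,-53)
step 7: (-46,-53) + (-16,-14) → (-62,-67)
step 8: (-62,-67) + (-18,-16) → (-80,-83)

(-80,-83)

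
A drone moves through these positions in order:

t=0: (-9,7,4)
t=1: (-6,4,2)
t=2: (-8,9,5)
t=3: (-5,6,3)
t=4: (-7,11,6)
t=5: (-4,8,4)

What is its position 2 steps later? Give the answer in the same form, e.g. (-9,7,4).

Step-to-step displacements: (+3,-3,-2), (-2,+5,+3), (+3,-3,-2), (-2,+5,+3), (+3,-3,-2) — a repeating cycle of length 2.
step 6: apply (-2,+5,+3) → (-6,13,7)
step 7: apply (+3,-3,-2) → (-3,10,5)

(-3,10,5)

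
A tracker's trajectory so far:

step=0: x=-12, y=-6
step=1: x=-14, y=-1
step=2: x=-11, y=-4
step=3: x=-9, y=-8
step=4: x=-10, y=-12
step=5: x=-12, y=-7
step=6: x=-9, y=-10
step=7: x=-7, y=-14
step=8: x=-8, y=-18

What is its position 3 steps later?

x=-5, y=-20

Step-to-step displacements: (-2,+5), (+3,-3), (+2,-4), (-1,-4), (-2,+5), (+3,-3), (+2,-4), (-1,-4) — a repeating cycle of length 4.
step 9: apply (-2,+5) → x=-10, y=-13
step 10: apply (+3,-3) → x=-7, y=-16
step 11: apply (+2,-4) → x=-5, y=-20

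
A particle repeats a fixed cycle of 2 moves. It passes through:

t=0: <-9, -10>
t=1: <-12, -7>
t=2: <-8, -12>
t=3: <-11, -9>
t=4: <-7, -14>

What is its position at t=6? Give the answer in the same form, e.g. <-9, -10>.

<-6, -16>

Step-to-step displacements: <-3, +3>, <+4, -5>, <-3, +3>, <+4, -5> — a repeating cycle of length 2.
step 5: apply <-3, +3> → <-10, -11>
step 6: apply <+4, -5> → <-6, -16>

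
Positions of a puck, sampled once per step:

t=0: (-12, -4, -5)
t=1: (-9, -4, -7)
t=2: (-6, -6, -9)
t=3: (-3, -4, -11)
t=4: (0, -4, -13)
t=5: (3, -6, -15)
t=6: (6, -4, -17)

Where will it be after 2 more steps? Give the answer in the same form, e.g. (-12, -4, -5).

First: linear, +3 per step → 12 at step 8.
Second: cycles through -4, -4, -6 every 3 steps. Step 8 lands at position 2 of the cycle → -6.
Third: linear, -2 per step → -21 at step 8.

(12, -6, -21)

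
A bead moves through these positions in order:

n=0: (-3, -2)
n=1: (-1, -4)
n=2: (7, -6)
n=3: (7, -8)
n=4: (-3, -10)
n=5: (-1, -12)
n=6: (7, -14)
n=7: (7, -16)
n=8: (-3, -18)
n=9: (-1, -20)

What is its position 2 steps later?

(7, -24)

First: cycles through -3, -1, 7, 7 every 4 steps. Step 11 lands at position 3 of the cycle → 7.
Second: linear, -2 per step → -24 at step 11.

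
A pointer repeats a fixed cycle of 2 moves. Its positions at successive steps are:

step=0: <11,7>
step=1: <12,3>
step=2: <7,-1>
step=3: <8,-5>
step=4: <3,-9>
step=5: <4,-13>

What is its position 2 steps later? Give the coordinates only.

Differencing gives <+1,-4>, <-5,-4>, <+1,-4>, <-5,-4>, <+1,-4>. This is the pattern <+1,-4>, <-5,-4> repeated.
step 6: apply <-5,-4> → <-1,-17>
step 7: apply <+1,-4> → <0,-21>

<0,-21>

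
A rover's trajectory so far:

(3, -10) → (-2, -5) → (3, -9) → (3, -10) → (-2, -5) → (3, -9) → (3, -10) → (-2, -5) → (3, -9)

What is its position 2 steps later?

(-2, -5)

Differencing gives (-5, +5), (+5, -4), (+0, -1), (-5, +5), (+5, -4), (+0, -1), (-5, +5), (+5, -4). This is the pattern (-5, +5), (+5, -4), (+0, -1) repeated.
step 9: apply (+0, -1) → (3, -10)
step 10: apply (-5, +5) → (-2, -5)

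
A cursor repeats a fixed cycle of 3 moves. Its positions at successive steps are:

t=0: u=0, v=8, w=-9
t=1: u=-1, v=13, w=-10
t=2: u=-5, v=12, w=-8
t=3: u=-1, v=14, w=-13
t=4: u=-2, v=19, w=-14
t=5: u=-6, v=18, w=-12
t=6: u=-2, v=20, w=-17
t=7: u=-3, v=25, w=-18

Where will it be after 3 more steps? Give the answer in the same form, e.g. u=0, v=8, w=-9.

The moves between consecutive positions are (-1, +5, -1), (-4, -1, +2), (+4, +2, -5), (-1, +5, -1), (-4, -1, +2), (+4, +2, -5), (-1, +5, -1); they repeat the 3-cycle [(-1, +5, -1), (-4, -1, +2), (+4, +2, -5)].
step 8: apply (-4, -1, +2) → u=-7, v=24, w=-16
step 9: apply (+4, +2, -5) → u=-3, v=26, w=-21
step 10: apply (-1, +5, -1) → u=-4, v=31, w=-22

u=-4, v=31, w=-22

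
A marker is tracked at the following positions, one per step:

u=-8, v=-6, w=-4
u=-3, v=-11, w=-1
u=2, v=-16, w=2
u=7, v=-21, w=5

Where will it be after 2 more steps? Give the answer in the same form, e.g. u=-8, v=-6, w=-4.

u=17, v=-31, w=11

The position changes by (+5, -5, +3) every step.
step 4: u=7, v=-21, w=5 + (+5, -5, +3) → u=12, v=-26, w=8
step 5: u=12, v=-26, w=8 + (+5, -5, +3) → u=17, v=-31, w=11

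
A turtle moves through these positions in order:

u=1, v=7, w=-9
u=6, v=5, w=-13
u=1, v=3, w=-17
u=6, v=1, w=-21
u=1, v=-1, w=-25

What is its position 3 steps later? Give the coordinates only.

U: cycles through 1, 6 every 2 steps. Step 7 lands at position 1 of the cycle → 6.
V: linear, -2 per step → -7 at step 7.
W: linear, -4 per step → -37 at step 7.

u=6, v=-7, w=-37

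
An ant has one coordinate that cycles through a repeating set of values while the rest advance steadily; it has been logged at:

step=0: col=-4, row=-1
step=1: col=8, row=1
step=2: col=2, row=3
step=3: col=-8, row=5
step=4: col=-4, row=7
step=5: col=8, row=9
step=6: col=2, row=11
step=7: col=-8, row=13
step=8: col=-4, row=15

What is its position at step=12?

Col: cycles through -4, 8, 2, -8 every 4 steps. Step 12 lands at position 0 of the cycle → -4.
Row: linear, +2 per step → 23 at step 12.

col=-4, row=23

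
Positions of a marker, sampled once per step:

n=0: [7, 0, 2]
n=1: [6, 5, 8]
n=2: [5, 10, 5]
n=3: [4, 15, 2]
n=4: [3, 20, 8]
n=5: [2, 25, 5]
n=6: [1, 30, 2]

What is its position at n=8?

First: linear, -1 per step → -1 at step 8.
Second: linear, +5 per step → 40 at step 8.
Third: cycles through 2, 8, 5 every 3 steps. Step 8 lands at position 2 of the cycle → 5.

[-1, 40, 5]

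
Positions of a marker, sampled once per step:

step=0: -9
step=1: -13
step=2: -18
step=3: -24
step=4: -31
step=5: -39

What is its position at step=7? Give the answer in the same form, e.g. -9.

-58

Successive displacements: -4, -5, -6, -7, -8 — each changes by -1.
step 6: -39 − 9 → -48
step 7: -48 − 10 → -58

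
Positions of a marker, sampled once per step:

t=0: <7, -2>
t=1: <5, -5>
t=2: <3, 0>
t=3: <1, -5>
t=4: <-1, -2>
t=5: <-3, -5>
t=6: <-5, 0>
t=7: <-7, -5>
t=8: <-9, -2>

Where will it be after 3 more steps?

First: linear, -2 per step → -15 at step 11.
Second: cycles through -2, -5, 0, -5 every 4 steps. Step 11 lands at position 3 of the cycle → -5.

<-15, -5>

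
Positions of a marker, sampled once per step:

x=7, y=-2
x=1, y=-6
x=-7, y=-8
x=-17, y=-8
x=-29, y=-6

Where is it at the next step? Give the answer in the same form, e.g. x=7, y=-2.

x=-43, y=-2

Taking differences between consecutive positions: (-6, -4), (-8, -2), (-10, +0), (-12, +2). These grow by (-2, +2) each step.
step 5: x=-29, y=-6 + (-14, +4) → x=-43, y=-2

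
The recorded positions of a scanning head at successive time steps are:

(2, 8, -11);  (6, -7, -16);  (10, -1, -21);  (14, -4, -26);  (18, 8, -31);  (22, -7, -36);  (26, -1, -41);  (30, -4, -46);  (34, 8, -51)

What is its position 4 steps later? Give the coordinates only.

(50, 8, -71)

First: linear, +4 per step → 50 at step 12.
Second: cycles through 8, -7, -1, -4 every 4 steps. Step 12 lands at position 0 of the cycle → 8.
Third: linear, -5 per step → -71 at step 12.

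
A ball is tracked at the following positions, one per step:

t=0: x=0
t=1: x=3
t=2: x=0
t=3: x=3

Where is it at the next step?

x=0

Step-to-step displacements: +3, -3, +3; each is -1× the previous.
step 4: 3 − 3 → x=0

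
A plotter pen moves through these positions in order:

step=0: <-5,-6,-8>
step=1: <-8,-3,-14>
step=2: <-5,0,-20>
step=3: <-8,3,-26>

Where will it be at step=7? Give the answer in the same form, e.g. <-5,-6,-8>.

<-8,15,-50>

The first coordinate repeats the cycle [-5, -8] with period 2; step 7 mod 2 = 1, giving -8.
The second coordinate changes by +3 each step, so at step 7 it is -6 + 7·(3) = 15.
The third coordinate changes by -6 each step, so at step 7 it is -8 + 7·(-6) = -50.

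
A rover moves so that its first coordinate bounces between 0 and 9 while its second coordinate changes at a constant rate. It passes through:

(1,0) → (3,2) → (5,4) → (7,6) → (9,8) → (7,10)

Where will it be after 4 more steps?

The first coordinate travels 2 per step and bounces off the walls at 0 and 9.
  step 6: 7 → 5
  step 7: 5 → 3
  step 8: 3 → 1
  step 9: 1 → 1
The second coordinate changes by +2 each step: at step 9 it is 18.

(1,18)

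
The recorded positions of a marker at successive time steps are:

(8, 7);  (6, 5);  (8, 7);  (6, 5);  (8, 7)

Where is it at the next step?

Consecutive displacements (-2, -2), (+2, +2), (-2, -2), (+2, +2) scale by a factor of -1 each step.
step 5: (8, 7) + (-2, -2) → (6, 5)

(6, 5)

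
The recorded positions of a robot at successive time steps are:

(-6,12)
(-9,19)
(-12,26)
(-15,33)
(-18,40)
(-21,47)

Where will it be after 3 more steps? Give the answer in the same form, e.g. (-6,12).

(-30,68)

Each step adds (-3,+7) to the position.
step 6: (-21,47) + (-3,+7) → (-24,54)
step 7: (-24,54) + (-3,+7) → (-27,61)
step 8: (-27,61) + (-3,+7) → (-30,68)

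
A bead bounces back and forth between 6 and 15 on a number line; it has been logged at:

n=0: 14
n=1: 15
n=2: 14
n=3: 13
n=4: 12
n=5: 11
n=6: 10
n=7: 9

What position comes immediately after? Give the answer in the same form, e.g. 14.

The value reflects between 6 and 15, moving 1 per step.
  step 8: 9 → 8

8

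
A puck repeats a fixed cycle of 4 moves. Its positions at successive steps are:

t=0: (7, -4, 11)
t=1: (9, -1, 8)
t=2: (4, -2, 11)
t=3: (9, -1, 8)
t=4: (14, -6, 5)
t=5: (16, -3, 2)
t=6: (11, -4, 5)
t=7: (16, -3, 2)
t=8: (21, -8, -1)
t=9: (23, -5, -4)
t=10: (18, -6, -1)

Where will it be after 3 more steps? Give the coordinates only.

(30, -7, -10)

Differencing gives (+2, +3, -3), (-5, -1, +3), (+5, +1, -3), (+5, -5, -3), (+2, +3, -3), (-5, -1, +3), (+5, +1, -3), (+5, -5, -3), (+2, +3, -3), (-5, -1, +3). This is the pattern (+2, +3, -3), (-5, -1, +3), (+5, +1, -3), (+5, -5, -3) repeated.
step 11: apply (+5, +1, -3) → (23, -5, -4)
step 12: apply (+5, -5, -3) → (28, -10, -7)
step 13: apply (+2, +3, -3) → (30, -7, -10)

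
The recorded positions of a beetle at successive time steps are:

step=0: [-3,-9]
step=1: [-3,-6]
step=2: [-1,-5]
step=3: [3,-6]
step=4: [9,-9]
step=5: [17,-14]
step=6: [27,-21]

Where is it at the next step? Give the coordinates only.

[39,-30]

First differences are [+0,+3], [+2,+1], [+4,-1], [+6,-3], [+8,-5], [+10,-7]; their common second difference is [+2,-2] (constant acceleration).
step 7: [27,-21] + [+12,-9] → [39,-30]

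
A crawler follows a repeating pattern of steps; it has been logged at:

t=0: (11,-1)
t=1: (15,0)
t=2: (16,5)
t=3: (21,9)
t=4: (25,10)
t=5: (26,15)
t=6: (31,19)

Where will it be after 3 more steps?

The moves between consecutive positions are (+4,+1), (+1,+5), (+5,+4), (+4,+1), (+1,+5), (+5,+4); they repeat the 3-cycle [(+4,+1), (+1,+5), (+5,+4)].
step 7: apply (+4,+1) → (35,20)
step 8: apply (+1,+5) → (36,25)
step 9: apply (+5,+4) → (41,29)

(41,29)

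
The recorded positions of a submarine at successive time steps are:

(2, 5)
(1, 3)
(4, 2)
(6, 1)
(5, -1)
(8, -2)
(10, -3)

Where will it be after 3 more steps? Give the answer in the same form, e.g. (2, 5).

(14, -7)

Differencing gives (-1, -2), (+3, -1), (+2, -1), (-1, -2), (+3, -1), (+2, -1). This is the pattern (-1, -2), (+3, -1), (+2, -1) repeated.
step 7: apply (-1, -2) → (9, -5)
step 8: apply (+3, -1) → (12, -6)
step 9: apply (+2, -1) → (14, -7)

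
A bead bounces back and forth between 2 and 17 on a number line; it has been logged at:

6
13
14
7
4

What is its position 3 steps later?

9

The value reflects between 2 and 17, moving 7 per step.
  step 5: 4 → 11
  step 6: 11 → 16
  step 7: 16 → 9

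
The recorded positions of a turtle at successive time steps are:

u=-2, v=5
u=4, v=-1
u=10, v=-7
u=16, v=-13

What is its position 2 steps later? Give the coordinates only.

u=28, v=-25

The position changes by (+6, -6) every step.
step 4: u=16, v=-13 + (+6, -6) → u=22, v=-19
step 5: u=22, v=-19 + (+6, -6) → u=28, v=-25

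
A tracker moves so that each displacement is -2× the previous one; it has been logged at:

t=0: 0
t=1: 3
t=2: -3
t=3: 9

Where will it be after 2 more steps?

Consecutive displacements +3, -6, +12 scale by a factor of -2 each step.
step 4: 9 − 24 → -15
step 5: -15 + 48 → 33

33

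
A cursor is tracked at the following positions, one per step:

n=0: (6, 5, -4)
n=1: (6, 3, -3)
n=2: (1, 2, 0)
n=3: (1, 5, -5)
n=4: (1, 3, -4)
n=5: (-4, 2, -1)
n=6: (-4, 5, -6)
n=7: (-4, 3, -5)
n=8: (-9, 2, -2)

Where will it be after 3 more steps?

The moves between consecutive positions are (+0, -2, +1), (-5, -1, +3), (+0, +3, -5), (+0, -2, +1), (-5, -1, +3), (+0, +3, -5), (+0, -2, +1), (-5, -1, +3); they repeat the 3-cycle [(+0, -2, +1), (-5, -1, +3), (+0, +3, -5)].
step 9: apply (+0, +3, -5) → (-9, 5, -7)
step 10: apply (+0, -2, +1) → (-9, 3, -6)
step 11: apply (-5, -1, +3) → (-14, 2, -3)

(-14, 2, -3)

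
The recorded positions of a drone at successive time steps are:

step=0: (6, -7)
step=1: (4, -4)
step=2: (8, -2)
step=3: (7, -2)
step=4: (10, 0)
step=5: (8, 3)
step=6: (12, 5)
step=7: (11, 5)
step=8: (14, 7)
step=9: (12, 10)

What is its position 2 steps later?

Step-to-step displacements: (-2, +3), (+4, +2), (-1, +0), (+3, +2), (-2, +3), (+4, +2), (-1, +0), (+3, +2), (-2, +3) — a repeating cycle of length 4.
step 10: apply (+4, +2) → (16, 12)
step 11: apply (-1, +0) → (15, 12)

(15, 12)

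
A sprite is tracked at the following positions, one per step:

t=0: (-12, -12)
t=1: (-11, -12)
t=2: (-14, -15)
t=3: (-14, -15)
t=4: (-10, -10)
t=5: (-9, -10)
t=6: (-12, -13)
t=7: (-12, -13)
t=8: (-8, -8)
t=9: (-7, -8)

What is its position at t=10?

Differencing gives (+1, +0), (-3, -3), (+0, +0), (+4, +5), (+1, +0), (-3, -3), (+0, +0), (+4, +5), (+1, +0). This is the pattern (+1, +0), (-3, -3), (+0, +0), (+4, +5) repeated.
step 10: apply (-3, -3) → (-10, -11)

(-10, -11)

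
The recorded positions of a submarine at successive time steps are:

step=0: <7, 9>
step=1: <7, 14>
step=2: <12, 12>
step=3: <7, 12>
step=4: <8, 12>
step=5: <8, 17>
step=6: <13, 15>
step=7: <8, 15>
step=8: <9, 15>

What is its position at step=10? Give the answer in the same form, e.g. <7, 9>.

Differencing gives <+0, +5>, <+5, -2>, <-5, +0>, <+1, +0>, <+0, +5>, <+5, -2>, <-5, +0>, <+1, +0>. This is the pattern <+0, +5>, <+5, -2>, <-5, +0>, <+1, +0> repeated.
step 9: apply <+0, +5> → <9, 20>
step 10: apply <+5, -2> → <14, 18>

<14, 18>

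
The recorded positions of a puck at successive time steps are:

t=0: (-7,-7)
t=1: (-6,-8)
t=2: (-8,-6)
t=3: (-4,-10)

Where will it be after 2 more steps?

Step-to-step displacements: (+1,-1), (-2,+2), (+4,-4); each is -2× the previous.
step 4: (-4,-10) + (-8,+8) → (-12,-2)
step 5: (-12,-2) + (+16,-16) → (4,-18)

(4,-18)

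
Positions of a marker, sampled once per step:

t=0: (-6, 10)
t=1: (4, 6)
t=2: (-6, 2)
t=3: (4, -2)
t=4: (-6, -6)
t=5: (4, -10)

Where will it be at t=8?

(-6, -22)

First: cycles through -6, 4 every 2 steps. Step 8 lands at position 0 of the cycle → -6.
Second: linear, -4 per step → -22 at step 8.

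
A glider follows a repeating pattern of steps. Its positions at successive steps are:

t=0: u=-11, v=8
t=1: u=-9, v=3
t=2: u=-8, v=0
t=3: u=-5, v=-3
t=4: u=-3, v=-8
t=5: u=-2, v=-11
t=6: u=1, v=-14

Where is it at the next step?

Differencing gives (+2,-5), (+1,-3), (+3,-3), (+2,-5), (+1,-3), (+3,-3). This is the pattern (+2,-5), (+1,-3), (+3,-3) repeated.
step 7: apply (+2,-5) → u=3, v=-19

u=3, v=-19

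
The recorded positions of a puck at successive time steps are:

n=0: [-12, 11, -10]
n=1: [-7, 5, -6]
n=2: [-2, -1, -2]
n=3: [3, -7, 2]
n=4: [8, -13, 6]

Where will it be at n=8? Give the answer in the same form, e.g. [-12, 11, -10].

[28, -37, 22]

Constant displacement of [+5, -6, +4] per step.
step 5: [8, -13, 6] + [+5, -6, +4] → [13, -19, 10]
step 6: [13, -19, 10] + [+5, -6, +4] → [18, -25, 14]
step 7: [18, -25, 14] + [+5, -6, +4] → [23, -31, 18]
step 8: [23, -31, 18] + [+5, -6, +4] → [28, -37, 22]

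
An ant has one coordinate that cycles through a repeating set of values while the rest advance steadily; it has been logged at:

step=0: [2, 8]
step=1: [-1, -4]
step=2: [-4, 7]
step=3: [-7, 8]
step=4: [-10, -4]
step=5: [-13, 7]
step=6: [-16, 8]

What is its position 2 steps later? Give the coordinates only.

[-22, 7]

First: linear, -3 per step → -22 at step 8.
Second: cycles through 8, -4, 7 every 3 steps. Step 8 lands at position 2 of the cycle → 7.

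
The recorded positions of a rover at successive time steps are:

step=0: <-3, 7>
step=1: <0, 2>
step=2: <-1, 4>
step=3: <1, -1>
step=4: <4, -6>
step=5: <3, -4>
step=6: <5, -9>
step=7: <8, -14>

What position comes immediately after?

The moves between consecutive positions are <+3, -5>, <-1, +2>, <+2, -5>, <+3, -5>, <-1, +2>, <+2, -5>, <+3, -5>; they repeat the 3-cycle [<+3, -5>, <-1, +2>, <+2, -5>].
step 8: apply <-1, +2> → <7, -12>

<7, -12>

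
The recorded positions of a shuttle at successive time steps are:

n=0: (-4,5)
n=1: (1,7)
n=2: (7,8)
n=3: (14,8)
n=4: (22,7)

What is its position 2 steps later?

Taking differences between consecutive positions: (+5,+2), (+6,+1), (+7,+0), (+8,-1). These grow by (+1,-1) each step.
step 5: (22,7) + (+9,-2) → (31,5)
step 6: (31,5) + (+10,-3) → (41,2)

(41,2)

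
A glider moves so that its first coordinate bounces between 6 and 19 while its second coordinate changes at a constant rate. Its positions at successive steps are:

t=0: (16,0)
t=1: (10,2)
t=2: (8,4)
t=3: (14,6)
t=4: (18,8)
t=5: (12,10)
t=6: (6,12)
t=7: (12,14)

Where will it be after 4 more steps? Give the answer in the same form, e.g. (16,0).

(10,22)

The first coordinate reflects between 6 and 19, moving 6 per step.
  step 8: 12 → 18
  step 9: 18 → 14
  step 10: 14 → 8
  step 11: 8 → 10
The second coordinate changes by +2 each step: at step 11 it is 22.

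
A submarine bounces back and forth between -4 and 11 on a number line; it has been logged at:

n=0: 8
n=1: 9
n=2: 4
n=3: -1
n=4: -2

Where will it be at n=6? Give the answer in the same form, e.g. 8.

8

The value reflects between -4 and 11, moving 5 per step.
  step 5: -2 → 3
  step 6: 3 → 8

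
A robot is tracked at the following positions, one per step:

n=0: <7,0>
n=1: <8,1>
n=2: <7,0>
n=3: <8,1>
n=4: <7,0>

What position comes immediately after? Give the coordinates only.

<8,1>

Step-to-step displacements: <+1,+1>, <-1,-1>, <+1,+1>, <-1,-1>; each is -1× the previous.
step 5: <7,0> + <+1,+1> → <8,1>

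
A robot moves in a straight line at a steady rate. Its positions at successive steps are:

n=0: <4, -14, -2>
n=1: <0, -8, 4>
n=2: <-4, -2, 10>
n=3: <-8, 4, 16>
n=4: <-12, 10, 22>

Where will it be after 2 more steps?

The position changes by <-4, +6, +6> every step.
step 5: <-12, 10, 22> + <-4, +6, +6> → <-16, 16, 28>
step 6: <-16, 16, 28> + <-4, +6, +6> → <-20, 22, 34>

<-20, 22, 34>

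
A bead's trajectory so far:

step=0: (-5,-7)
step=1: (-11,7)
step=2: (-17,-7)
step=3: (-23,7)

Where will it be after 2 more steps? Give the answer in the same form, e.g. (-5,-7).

(-35,7)

First: linear, -6 per step → -35 at step 5.
Second: cycles through -7, 7 every 2 steps. Step 5 lands at position 1 of the cycle → 7.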